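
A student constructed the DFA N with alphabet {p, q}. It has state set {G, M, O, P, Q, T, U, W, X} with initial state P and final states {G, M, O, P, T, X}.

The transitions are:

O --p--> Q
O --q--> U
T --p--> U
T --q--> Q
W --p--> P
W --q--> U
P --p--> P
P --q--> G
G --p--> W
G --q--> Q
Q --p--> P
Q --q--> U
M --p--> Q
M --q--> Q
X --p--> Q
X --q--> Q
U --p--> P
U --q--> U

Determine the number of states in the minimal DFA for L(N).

3

States {M,O,T,X} cannot be reached from the start state, so discard them.
P0 = {G,P} | {Q,U,W}.
Split {G,P} by δ(·,p) → {G} and {P}.
Stable partition: {G} | {Q,U,W} | {P} — 3 equivalence classes.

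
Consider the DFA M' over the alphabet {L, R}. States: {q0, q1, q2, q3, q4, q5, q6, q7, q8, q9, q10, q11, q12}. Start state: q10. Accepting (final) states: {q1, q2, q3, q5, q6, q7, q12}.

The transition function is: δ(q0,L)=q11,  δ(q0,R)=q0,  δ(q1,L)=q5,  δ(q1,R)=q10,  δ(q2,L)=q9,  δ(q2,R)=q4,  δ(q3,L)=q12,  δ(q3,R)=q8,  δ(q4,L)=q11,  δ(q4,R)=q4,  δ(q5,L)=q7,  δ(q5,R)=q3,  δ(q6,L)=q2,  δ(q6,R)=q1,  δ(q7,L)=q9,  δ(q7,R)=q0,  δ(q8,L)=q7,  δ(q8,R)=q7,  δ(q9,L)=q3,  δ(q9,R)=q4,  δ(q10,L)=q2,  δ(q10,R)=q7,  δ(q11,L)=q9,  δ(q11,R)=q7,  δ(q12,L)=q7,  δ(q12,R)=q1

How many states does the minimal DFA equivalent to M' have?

First remove the unreachable states {q6}; 12 states remain.
P0 = {q1,q2,q3,q5,q7,q12} | {q0,q4,q8,q9,q10,q11}.
On input L, block {q1,q2,q3,q5,q7,q12} splits into {q1,q3,q5,q12} and {q2,q7}.
Split {q1,q3,q5,q12} by δ(·,L) → {q1,q3} and {q5,q12}.
Refine {q0,q4,q8,q9,q10,q11} on symbol L: members go to different blocks, giving {q0,q4,q11} and {q8,q10} and {q9}.
Split {q0,q4,q11} by δ(·,L) → {q0,q4} and {q11}.
No further refinement is possible. Final partition (7 blocks): {q1,q3} | {q0,q4} | {q2,q7} | {q5,q12} | {q8,q10} | {q9} | {q11}.

7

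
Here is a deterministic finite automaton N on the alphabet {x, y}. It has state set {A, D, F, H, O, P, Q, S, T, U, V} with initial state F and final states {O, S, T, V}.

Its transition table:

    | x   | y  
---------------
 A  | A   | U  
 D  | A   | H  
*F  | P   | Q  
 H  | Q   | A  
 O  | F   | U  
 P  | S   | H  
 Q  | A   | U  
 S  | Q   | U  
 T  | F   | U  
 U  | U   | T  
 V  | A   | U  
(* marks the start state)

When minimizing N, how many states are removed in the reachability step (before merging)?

3

Starting at F and following transitions, the reachable set is {A, F, H, P, Q, S, T, U}. That leaves D, O, V unreachable — 3 in total.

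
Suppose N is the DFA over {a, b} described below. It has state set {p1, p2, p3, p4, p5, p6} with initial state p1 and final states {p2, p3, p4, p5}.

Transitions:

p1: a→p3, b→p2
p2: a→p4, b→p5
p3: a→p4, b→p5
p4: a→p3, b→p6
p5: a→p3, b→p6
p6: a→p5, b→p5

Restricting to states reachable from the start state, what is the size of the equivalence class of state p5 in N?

Every state is reachable, so we keep all 6.
Start with accepting vs non-accepting: {p2,p3,p4,p5} | {p1,p6}.
Refine {p2,p3,p4,p5} on symbol b: members go to different blocks, giving {p2,p3} and {p4,p5}.
Refine {p1,p6} on symbol a: members go to different blocks, giving {p1} and {p6}.
Stable partition: {p2,p3} | {p1} | {p4,p5} | {p6} — 4 equivalence classes.
The equivalence class containing p5 is {p4,p5}, of size 2.

2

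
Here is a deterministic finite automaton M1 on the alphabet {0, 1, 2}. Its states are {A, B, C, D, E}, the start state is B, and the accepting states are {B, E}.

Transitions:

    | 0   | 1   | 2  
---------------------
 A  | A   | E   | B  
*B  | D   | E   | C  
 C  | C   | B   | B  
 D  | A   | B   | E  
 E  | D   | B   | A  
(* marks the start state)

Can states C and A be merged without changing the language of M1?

Yes

Initial partition by acceptance: {B,E} | {A,C,D}.
No further refinement is possible. Final partition (2 blocks): {B,E} | {A,C,D}.
C and A lie in the same block of the stable partition, so they are equivalent — no string distinguishes them.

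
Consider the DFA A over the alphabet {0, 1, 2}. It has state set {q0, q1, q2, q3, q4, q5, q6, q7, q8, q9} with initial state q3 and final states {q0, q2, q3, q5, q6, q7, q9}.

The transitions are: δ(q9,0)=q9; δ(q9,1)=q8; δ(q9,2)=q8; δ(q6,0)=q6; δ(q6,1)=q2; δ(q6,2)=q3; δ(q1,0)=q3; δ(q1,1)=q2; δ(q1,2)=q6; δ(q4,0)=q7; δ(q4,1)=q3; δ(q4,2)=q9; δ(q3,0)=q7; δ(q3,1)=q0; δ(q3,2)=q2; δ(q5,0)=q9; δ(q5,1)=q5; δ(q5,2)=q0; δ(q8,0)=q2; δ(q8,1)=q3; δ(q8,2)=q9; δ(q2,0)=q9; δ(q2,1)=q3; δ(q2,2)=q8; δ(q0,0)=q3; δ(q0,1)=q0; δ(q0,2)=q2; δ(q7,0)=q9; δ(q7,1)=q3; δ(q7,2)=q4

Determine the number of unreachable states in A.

BFS from q3 reaches {q0, q2, q3, q4, q7, q8, q9}; the 3 state(s) q1, q5, q6 are never visited.

3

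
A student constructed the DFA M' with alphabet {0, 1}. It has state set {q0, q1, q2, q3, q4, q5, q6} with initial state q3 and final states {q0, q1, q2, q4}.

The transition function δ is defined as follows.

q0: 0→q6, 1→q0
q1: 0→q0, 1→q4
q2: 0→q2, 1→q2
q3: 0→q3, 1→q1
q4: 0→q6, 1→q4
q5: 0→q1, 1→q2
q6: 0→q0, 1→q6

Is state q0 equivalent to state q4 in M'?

First remove the unreachable states {q2,q5}; 5 states remain.
Start with accepting vs non-accepting: {q0,q1,q4} | {q3,q6}.
Split {q0,q1,q4} by δ(·,0) → {q0,q4} and {q1}.
Refine {q3,q6} on symbol 0: members go to different blocks, giving {q3} and {q6}.
Stable partition: {q0,q4} | {q3} | {q1} | {q6} — 4 equivalence classes.
q0 and q4 lie in the same block of the stable partition, so they are equivalent — no string distinguishes them.

Yes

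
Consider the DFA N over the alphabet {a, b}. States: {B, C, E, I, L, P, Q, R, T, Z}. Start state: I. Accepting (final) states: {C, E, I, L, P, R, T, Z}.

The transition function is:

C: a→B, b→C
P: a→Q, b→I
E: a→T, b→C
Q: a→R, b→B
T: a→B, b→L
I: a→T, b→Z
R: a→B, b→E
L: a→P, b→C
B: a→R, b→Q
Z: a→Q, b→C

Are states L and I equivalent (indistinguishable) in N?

Yes

All states are reachable from the start state.
Start with accepting vs non-accepting: {C,E,I,L,P,R,T,Z} | {B,Q}.
On input a, block {C,E,I,L,P,R,T,Z} splits into {C,P,R,T,Z} and {E,I,L}.
Split {C,P,R,T,Z} by δ(·,b) → {P,R,T} and {C,Z}.
Stable partition: {P,R,T} | {B,Q} | {E,I,L} | {C,Z} — 4 equivalence classes.
L and I lie in the same block of the stable partition, so they are equivalent — no string distinguishes them.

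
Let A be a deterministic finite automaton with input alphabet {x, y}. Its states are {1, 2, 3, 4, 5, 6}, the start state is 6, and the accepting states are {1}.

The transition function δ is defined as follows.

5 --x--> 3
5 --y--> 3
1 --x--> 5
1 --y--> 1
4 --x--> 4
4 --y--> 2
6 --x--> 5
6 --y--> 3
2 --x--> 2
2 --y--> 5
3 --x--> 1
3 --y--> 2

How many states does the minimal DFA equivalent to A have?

5

Reachable states from the start: {1,2,3,5,6}. Unreachable: {4} — drop them.
Start with accepting vs non-accepting: {1} | {2,3,5,6}.
Split {2,3,5,6} by δ(·,x) → {2,5,6} and {3}.
On input x, block {2,5,6} splits into {2,6} and {5}.
On input x, block {2,6} splits into {2} and {6}.
The partition is now stable with 5 blocks: {1} | {2} | {3} | {5} | {6}.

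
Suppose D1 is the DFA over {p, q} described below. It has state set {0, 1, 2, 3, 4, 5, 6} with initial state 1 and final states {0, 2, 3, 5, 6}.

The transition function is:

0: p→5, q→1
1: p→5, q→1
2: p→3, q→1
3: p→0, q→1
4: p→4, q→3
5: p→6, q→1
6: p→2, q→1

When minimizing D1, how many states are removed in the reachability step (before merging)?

1

No path from 1 leads to 4; the other 6 states are all reachable.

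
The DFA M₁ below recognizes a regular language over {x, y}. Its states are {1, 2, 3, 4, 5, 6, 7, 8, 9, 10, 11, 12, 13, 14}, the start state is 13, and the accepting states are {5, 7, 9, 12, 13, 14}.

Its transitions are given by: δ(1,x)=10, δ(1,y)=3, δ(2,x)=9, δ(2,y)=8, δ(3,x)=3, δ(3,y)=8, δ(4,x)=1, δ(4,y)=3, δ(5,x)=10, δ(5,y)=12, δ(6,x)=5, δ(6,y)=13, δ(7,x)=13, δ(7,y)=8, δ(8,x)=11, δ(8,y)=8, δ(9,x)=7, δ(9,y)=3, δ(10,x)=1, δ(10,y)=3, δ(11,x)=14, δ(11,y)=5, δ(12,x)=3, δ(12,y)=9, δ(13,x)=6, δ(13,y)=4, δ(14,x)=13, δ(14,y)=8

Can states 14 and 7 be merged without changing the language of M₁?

Yes

Reachable states from the start: {1,3,4,5,6,7,8,9,10,11,12,13,14}. Unreachable: {2} — drop them.
Initial partition by acceptance: {5,7,9,12,13,14} | {1,3,4,6,8,10,11}.
Split {5,7,9,12,13,14} by δ(·,x) → {5,12,13} and {7,9,14}.
Refine {5,12,13} on symbol y: members go to different blocks, giving {5} and {12} and {13}.
Refine {1,3,4,6,8,10,11} on symbol x: members go to different blocks, giving {1,3,4,8,10} and {6} and {11}.
Split {1,3,4,8,10} by δ(·,x) → {1,3,4,10} and {8}.
Split {1,3,4,10} by δ(·,y) → {1,4,10} and {3}.
Refine {7,9,14} on symbol x: members go to different blocks, giving {7,14} and {9}.
No further refinement is possible. Final partition (10 blocks): {5} | {1,4,10} | {7,14} | {12} | {13} | {6} | {11} | {8} | {3} | {9}.
14 and 7 lie in the same block of the stable partition, so they are equivalent — no string distinguishes them.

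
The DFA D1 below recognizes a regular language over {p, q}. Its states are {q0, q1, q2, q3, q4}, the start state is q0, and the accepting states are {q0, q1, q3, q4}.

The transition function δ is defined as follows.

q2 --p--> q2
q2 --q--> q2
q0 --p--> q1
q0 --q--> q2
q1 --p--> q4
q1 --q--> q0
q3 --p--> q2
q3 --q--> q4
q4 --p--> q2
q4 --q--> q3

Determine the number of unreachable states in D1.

Every one of the 5 states is reachable from q0.

0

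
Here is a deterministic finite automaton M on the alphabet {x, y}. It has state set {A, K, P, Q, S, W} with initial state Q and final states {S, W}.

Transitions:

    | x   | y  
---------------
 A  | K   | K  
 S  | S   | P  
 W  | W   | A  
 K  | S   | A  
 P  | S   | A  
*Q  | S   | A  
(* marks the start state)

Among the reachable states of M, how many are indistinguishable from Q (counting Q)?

3

First remove the unreachable states {W}; 5 states remain.
Initial partition by acceptance: {S} | {A,K,P,Q}.
Refine {A,K,P,Q} on symbol x: members go to different blocks, giving {K,P,Q} and {A}.
No further refinement is possible. Final partition (3 blocks): {S} | {K,P,Q} | {A}.
State Q belongs to the block {K,P,Q}, which has 3 states.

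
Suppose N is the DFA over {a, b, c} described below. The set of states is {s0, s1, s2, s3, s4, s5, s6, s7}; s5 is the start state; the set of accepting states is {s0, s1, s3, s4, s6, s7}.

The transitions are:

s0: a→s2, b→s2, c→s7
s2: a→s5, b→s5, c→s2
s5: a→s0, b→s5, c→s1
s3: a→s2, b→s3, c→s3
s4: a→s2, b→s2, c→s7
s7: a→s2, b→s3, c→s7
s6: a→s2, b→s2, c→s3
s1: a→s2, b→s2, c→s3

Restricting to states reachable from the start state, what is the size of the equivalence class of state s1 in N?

States {s4,s6} cannot be reached from the start state, so discard them.
Start with accepting vs non-accepting: {s0,s1,s3,s7} | {s2,s5}.
Split {s0,s1,s3,s7} by δ(·,b) → {s0,s1} and {s3,s7}.
Split {s2,s5} by δ(·,a) → {s2} and {s5}.
Stable partition: {s0,s1} | {s2} | {s3,s7} | {s5} — 4 equivalence classes.
State s1 belongs to the block {s0,s1}, which has 2 states.

2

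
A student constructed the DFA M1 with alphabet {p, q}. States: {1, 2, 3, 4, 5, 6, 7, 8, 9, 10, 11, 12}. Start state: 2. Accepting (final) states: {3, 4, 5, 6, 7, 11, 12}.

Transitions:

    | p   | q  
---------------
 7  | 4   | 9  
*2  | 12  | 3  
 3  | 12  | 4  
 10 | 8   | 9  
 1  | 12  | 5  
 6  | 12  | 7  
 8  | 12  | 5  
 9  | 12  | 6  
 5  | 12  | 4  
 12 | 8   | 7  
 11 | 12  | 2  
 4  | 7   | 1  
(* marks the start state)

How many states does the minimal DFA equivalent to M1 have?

4

First remove the unreachable states {10,11}; 10 states remain.
Initial partition by acceptance: {3,4,5,6,7,12} | {1,2,8,9}.
Split {3,4,5,6,7,12} by δ(·,p) → {3,4,5,6,7} and {12}.
On input p, block {3,4,5,6,7} splits into {3,5,6} and {4,7}.
No further refinement is possible. Final partition (4 blocks): {3,5,6} | {1,2,8,9} | {12} | {4,7}.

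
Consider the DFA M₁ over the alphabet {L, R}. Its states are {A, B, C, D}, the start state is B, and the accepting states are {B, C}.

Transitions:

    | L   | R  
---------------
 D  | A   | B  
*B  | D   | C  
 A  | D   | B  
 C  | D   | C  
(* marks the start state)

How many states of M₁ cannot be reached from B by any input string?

0

A breadth-first search from the start state visits every state.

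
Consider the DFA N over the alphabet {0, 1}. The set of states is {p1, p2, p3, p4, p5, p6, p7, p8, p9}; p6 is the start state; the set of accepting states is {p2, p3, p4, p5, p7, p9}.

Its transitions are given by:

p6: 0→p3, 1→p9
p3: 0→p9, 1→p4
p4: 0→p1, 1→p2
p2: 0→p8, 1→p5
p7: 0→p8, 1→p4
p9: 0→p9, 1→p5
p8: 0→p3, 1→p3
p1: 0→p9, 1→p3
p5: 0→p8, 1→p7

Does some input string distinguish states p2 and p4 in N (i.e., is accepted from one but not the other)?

No

Every state is reachable, so we keep all 9.
P0 = {p2,p3,p4,p5,p7,p9} | {p1,p6,p8}.
On input 0, block {p2,p3,p4,p5,p7,p9} splits into {p2,p4,p5,p7} and {p3,p9}.
Stable partition: {p2,p4,p5,p7} | {p1,p6,p8} | {p3,p9} — 3 equivalence classes.
p2 and p4 lie in the same block of the stable partition, so they are equivalent — no string distinguishes them.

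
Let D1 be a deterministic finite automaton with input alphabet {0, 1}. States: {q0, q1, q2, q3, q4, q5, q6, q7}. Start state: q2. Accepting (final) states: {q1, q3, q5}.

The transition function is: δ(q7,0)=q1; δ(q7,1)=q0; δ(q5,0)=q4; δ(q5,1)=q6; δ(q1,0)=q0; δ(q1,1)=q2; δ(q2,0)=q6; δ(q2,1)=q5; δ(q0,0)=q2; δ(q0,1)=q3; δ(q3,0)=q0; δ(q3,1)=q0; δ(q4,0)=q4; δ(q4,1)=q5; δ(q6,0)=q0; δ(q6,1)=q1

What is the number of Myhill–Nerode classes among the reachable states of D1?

2

First remove the unreachable states {q7}; 7 states remain.
Start with accepting vs non-accepting: {q1,q3,q5} | {q0,q2,q4,q6}.
The partition is now stable with 2 blocks: {q1,q3,q5} | {q0,q2,q4,q6}.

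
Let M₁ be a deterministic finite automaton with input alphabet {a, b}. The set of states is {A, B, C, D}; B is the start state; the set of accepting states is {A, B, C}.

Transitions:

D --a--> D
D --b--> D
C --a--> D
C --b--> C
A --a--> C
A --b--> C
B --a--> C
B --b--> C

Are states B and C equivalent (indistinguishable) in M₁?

No

Reachable states from the start: {B,C,D}. Unreachable: {A} — drop them.
Start with accepting vs non-accepting: {B,C} | {D}.
On input a, block {B,C} splits into {B} and {C}.
The partition is now stable with 3 blocks: {B} | {D} | {C}.
B and C end up in different blocks, so they are distinguishable. For instance, the string 'a' is accepted from only B.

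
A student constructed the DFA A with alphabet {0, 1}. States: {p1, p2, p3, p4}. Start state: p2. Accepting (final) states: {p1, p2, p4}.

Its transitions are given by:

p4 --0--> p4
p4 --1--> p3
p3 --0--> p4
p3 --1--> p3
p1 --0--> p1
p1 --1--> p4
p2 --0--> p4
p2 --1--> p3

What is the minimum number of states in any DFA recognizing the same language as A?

First remove the unreachable states {p1}; 3 states remain.
Start with accepting vs non-accepting: {p2,p4} | {p3}.
The partition is now stable with 2 blocks: {p2,p4} | {p3}.

2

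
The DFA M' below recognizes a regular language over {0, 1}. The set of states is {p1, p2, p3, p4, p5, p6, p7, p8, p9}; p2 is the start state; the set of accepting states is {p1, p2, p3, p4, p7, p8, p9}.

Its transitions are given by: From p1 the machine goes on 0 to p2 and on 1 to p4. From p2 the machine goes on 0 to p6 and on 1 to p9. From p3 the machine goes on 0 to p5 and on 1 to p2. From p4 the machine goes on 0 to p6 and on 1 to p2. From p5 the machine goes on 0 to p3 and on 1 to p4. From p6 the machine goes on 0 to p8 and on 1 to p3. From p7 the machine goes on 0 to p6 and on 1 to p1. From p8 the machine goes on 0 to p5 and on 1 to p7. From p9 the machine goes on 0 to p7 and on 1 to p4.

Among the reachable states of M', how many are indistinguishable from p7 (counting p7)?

2

Every state is reachable, so we keep all 9.
Start with accepting vs non-accepting: {p1,p2,p3,p4,p7,p8,p9} | {p5,p6}.
On input 0, block {p1,p2,p3,p4,p7,p8,p9} splits into {p2,p3,p4,p7,p8} and {p1,p9}.
Refine {p2,p3,p4,p7,p8} on symbol 1: members go to different blocks, giving {p3,p4,p8} and {p2,p7}.
The partition is now stable with 4 blocks: {p3,p4,p8} | {p5,p6} | {p1,p9} | {p2,p7}.
State p7 belongs to the block {p2,p7}, which has 2 states.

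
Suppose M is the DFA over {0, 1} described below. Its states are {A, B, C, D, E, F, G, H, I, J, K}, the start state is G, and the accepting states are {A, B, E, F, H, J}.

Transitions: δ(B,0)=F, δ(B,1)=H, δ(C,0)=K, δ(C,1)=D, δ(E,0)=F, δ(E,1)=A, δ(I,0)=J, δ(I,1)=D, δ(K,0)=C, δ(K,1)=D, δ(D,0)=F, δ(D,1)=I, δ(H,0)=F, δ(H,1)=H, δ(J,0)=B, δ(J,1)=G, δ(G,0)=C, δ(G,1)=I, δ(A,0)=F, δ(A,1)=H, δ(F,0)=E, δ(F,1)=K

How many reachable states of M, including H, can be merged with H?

4

Initial partition by acceptance: {A,B,E,F,H,J} | {C,D,G,I,K}.
Split {A,B,E,F,H,J} by δ(·,1) → {A,B,E,H} and {F,J}.
Refine {C,D,G,I,K} on symbol 0: members go to different blocks, giving {C,G,K} and {D,I}.
No further refinement is possible. Final partition (4 blocks): {A,B,E,H} | {C,G,K} | {F,J} | {D,I}.
State H belongs to the block {A,B,E,H}, which has 4 states.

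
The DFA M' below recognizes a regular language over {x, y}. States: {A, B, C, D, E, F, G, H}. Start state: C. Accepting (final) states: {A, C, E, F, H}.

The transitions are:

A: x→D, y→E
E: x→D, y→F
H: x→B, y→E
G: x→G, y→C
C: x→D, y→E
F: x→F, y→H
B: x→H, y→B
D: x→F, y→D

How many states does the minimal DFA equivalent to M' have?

6

States {A,G} cannot be reached from the start state, so discard them.
Start with accepting vs non-accepting: {C,E,F,H} | {B,D}.
On input x, block {C,E,F,H} splits into {C,E,H} and {F}.
Refine {C,E,H} on symbol y: members go to different blocks, giving {C,H} and {E}.
Refine {B,D} on symbol x: members go to different blocks, giving {B} and {D}.
On input x, block {C,H} splits into {C} and {H}.
The partition is now stable with 6 blocks: {C} | {B} | {F} | {E} | {D} | {H}.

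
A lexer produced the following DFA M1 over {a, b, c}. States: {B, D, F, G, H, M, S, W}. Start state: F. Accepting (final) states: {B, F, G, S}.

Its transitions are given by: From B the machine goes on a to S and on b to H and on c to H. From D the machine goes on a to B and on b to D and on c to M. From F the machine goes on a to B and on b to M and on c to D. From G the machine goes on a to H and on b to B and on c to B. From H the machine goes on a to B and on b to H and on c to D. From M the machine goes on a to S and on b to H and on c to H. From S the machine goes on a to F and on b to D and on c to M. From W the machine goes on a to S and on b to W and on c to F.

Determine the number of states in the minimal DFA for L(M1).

2

First remove the unreachable states {G,W}; 6 states remain.
P0 = {B,F,S} | {D,H,M}.
The partition is now stable with 2 blocks: {B,F,S} | {D,H,M}.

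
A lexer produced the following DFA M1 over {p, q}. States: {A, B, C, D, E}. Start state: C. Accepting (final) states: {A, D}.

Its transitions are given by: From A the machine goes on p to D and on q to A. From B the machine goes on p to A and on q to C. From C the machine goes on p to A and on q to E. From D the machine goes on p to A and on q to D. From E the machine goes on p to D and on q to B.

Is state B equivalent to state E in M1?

Start with accepting vs non-accepting: {A,D} | {B,C,E}.
The partition is now stable with 2 blocks: {A,D} | {B,C,E}.
B and E lie in the same block of the stable partition, so they are equivalent — no string distinguishes them.

Yes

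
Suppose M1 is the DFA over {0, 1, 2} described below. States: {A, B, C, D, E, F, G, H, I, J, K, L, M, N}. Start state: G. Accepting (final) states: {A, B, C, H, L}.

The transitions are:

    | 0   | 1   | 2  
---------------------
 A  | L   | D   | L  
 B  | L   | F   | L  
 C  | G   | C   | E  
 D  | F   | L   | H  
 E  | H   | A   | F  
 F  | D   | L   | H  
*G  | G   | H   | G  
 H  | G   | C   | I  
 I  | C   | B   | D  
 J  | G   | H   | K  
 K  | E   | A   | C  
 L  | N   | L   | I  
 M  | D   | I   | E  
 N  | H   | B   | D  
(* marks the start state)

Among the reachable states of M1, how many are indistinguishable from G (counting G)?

1

First remove the unreachable states {J,K,M}; 11 states remain.
Initial partition by acceptance: {A,B,C,H,L} | {D,E,F,G,I,N}.
Refine {A,B,C,H,L} on symbol 0: members go to different blocks, giving {C,H,L} and {A,B}.
Refine {D,E,F,G,I,N} on symbol 0: members go to different blocks, giving {D,F,G} and {E,I,N}.
On input 0, block {C,H,L} splits into {C,H} and {L}.
Refine {D,F,G} on symbol 1: members go to different blocks, giving {D,F} and {G}.
No further refinement is possible. Final partition (6 blocks): {C,H} | {D,F} | {A,B} | {E,I,N} | {L} | {G}.
State G belongs to the block {G}, which has 1 states.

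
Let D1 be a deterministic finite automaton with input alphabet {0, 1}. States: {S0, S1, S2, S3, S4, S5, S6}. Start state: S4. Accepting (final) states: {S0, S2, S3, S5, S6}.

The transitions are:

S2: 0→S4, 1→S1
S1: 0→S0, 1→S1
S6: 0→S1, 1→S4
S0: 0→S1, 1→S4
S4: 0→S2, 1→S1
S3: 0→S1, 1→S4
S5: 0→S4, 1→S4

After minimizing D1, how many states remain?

2

First remove the unreachable states {S3,S5,S6}; 4 states remain.
Initial partition by acceptance: {S0,S2} | {S1,S4}.
Stable partition: {S0,S2} | {S1,S4} — 2 equivalence classes.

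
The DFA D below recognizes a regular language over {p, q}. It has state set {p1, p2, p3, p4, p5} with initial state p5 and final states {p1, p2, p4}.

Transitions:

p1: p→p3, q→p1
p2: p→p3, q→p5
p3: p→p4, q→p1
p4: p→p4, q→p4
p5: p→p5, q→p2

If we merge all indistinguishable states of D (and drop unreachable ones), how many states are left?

5

All states are reachable from the start state.
Initial partition by acceptance: {p1,p2,p4} | {p3,p5}.
On input p, block {p1,p2,p4} splits into {p1,p2} and {p4}.
Refine {p1,p2} on symbol q: members go to different blocks, giving {p1} and {p2}.
Refine {p3,p5} on symbol p: members go to different blocks, giving {p3} and {p5}.
The partition is now stable with 5 blocks: {p1} | {p3} | {p4} | {p2} | {p5}.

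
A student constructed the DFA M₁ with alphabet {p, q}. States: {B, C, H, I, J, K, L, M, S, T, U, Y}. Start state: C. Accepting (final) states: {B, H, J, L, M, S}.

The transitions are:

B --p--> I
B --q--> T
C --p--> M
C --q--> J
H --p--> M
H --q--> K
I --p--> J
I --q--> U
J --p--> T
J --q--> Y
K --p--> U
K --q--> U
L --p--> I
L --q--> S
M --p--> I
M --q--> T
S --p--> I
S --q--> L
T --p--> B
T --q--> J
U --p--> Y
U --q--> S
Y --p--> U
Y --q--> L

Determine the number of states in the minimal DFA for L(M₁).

First remove the unreachable states {H,K}; 10 states remain.
Initial partition by acceptance: {B,J,L,M,S} | {C,I,T,U,Y}.
Split {B,J,L,M,S} by δ(·,q) → {B,J,M} and {L,S}.
Refine {C,I,T,U,Y} on symbol p: members go to different blocks, giving {C,I,T} and {U,Y}.
On input q, block {B,J,M} splits into {B,M} and {J}.
Refine {C,I,T} on symbol p: members go to different blocks, giving {C,T} and {I}.
Stable partition: {B,M} | {C,T} | {L,S} | {U,Y} | {J} | {I} — 6 equivalence classes.

6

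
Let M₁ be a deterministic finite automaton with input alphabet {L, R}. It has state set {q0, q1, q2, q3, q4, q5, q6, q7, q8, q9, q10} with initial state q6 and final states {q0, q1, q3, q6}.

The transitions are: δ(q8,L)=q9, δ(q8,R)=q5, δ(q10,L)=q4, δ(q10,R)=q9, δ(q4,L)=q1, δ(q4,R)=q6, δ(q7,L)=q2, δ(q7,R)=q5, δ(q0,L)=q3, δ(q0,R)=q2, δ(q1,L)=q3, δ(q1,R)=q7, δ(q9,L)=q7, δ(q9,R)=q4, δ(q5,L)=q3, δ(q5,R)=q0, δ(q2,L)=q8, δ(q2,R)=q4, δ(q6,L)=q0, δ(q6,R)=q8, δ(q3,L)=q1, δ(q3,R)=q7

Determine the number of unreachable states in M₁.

1

BFS from q6 reaches {q0, q1, q2, q3, q4, q5, q6, q7, q8, q9}; the 1 state(s) q10 are never visited.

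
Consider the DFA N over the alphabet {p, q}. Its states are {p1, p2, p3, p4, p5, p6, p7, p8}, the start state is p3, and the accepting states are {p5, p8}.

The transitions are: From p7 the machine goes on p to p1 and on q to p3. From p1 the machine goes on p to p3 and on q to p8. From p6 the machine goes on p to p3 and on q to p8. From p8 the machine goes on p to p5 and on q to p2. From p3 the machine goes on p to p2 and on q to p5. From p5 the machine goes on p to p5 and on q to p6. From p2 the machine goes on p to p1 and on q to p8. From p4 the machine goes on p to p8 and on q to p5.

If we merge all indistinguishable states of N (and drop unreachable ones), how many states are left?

2

States {p4,p7} cannot be reached from the start state, so discard them.
Start with accepting vs non-accepting: {p5,p8} | {p1,p2,p3,p6}.
The partition is now stable with 2 blocks: {p5,p8} | {p1,p2,p3,p6}.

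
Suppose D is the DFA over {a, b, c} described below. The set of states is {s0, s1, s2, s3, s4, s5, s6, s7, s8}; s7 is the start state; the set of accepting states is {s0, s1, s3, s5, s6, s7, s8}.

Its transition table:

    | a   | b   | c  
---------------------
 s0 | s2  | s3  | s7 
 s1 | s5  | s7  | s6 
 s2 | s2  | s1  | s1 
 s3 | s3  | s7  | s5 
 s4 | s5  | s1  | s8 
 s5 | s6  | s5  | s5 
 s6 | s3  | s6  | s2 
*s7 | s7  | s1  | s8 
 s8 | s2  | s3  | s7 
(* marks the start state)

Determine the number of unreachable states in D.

Starting at s7 and following transitions, the reachable set is {s1, s2, s3, s5, s6, s7, s8}. That leaves s0, s4 unreachable — 2 in total.

2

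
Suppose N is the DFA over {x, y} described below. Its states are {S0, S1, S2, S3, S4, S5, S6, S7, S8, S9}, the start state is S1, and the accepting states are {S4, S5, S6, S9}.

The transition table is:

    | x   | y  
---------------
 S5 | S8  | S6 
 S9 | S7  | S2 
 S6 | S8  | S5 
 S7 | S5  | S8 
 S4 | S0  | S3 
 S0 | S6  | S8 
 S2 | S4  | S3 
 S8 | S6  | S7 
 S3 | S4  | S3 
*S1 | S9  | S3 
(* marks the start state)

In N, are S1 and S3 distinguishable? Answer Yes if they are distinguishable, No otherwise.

No

P0 = {S4,S5,S6,S9} | {S0,S1,S2,S3,S7,S8}.
On input y, block {S4,S5,S6,S9} splits into {S4,S9} and {S5,S6}.
Refine {S0,S1,S2,S3,S7,S8} on symbol x: members go to different blocks, giving {S0,S7,S8} and {S1,S2,S3}.
Stable partition: {S4,S9} | {S0,S7,S8} | {S5,S6} | {S1,S2,S3} — 4 equivalence classes.
S1 and S3 lie in the same block of the stable partition, so they are equivalent — no string distinguishes them.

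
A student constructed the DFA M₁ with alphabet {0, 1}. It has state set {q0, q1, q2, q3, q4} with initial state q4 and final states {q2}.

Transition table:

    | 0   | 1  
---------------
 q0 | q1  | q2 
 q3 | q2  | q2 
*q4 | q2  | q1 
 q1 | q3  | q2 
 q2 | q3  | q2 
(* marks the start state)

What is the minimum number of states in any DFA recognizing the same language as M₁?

First remove the unreachable states {q0}; 4 states remain.
Start with accepting vs non-accepting: {q2} | {q1,q3,q4}.
Refine {q1,q3,q4} on symbol 0: members go to different blocks, giving {q3,q4} and {q1}.
On input 1, block {q3,q4} splits into {q3} and {q4}.
The partition is now stable with 4 blocks: {q2} | {q3} | {q1} | {q4}.

4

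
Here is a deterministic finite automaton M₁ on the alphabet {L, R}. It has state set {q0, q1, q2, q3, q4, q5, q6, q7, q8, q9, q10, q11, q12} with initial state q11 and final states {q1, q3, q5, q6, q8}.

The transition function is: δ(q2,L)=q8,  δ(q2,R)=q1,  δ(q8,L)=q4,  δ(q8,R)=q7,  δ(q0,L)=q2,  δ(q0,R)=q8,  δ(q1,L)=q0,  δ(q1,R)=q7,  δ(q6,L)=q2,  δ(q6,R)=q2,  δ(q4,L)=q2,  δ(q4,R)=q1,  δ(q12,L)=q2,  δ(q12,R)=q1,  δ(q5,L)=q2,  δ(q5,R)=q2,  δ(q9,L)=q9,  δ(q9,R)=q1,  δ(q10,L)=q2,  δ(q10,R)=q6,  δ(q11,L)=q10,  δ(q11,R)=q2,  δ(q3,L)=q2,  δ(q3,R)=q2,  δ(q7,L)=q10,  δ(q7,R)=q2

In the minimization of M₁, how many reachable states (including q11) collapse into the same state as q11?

States {q3,q5,q9,q12} cannot be reached from the start state, so discard them.
Start with accepting vs non-accepting: {q1,q6,q8} | {q0,q2,q4,q7,q10,q11}.
On input L, block {q0,q2,q4,q7,q10,q11} splits into {q0,q4,q7,q10,q11} and {q2}.
Split {q1,q6,q8} by δ(·,L) → {q1,q8} and {q6}.
Refine {q0,q4,q7,q10,q11} on symbol L: members go to different blocks, giving {q0,q4,q10} and {q7,q11}.
Split {q0,q4,q10} by δ(·,R) → {q0,q4} and {q10}.
The partition is now stable with 6 blocks: {q1,q8} | {q0,q4} | {q2} | {q6} | {q7,q11} | {q10}.
The equivalence class containing q11 is {q7,q11}, of size 2.

2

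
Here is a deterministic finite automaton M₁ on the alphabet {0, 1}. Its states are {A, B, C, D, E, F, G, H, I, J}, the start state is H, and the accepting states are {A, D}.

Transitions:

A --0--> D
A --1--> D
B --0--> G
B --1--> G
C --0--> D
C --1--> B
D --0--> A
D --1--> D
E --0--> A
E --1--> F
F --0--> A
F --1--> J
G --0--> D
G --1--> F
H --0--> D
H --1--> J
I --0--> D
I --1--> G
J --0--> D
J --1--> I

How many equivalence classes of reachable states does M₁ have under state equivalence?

Reachable states from the start: {A,D,F,G,H,I,J}. Unreachable: {B,C,E} — drop them.
Initial partition by acceptance: {A,D} | {F,G,H,I,J}.
Stable partition: {A,D} | {F,G,H,I,J} — 2 equivalence classes.

2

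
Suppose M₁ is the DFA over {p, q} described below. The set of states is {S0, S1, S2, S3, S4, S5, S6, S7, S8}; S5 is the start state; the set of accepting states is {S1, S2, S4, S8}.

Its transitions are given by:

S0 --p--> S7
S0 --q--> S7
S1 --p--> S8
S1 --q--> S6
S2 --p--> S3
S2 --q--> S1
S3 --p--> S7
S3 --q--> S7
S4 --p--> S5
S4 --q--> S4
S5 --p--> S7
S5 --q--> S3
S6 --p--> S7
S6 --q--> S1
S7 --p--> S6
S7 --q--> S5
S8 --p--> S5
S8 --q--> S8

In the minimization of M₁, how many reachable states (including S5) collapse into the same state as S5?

States {S0,S2,S4} cannot be reached from the start state, so discard them.
P0 = {S1,S8} | {S3,S5,S6,S7}.
Refine {S1,S8} on symbol p: members go to different blocks, giving {S1} and {S8}.
Refine {S3,S5,S6,S7} on symbol q: members go to different blocks, giving {S3,S5,S7} and {S6}.
On input p, block {S3,S5,S7} splits into {S3,S5} and {S7}.
Split {S3,S5} by δ(·,q) → {S3} and {S5}.
Stable partition: {S1} | {S3} | {S8} | {S6} | {S7} | {S5} — 6 equivalence classes.
State S5 belongs to the block {S5}, which has 1 states.

1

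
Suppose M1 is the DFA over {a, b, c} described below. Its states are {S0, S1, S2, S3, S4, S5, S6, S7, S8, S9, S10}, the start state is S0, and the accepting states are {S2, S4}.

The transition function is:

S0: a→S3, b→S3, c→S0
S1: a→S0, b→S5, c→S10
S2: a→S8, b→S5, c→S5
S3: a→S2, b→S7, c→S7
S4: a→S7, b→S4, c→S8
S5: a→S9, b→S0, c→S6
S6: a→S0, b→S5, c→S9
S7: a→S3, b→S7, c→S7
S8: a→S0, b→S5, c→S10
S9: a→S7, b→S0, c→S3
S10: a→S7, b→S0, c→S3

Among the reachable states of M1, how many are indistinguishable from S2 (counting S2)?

First remove the unreachable states {S1,S4}; 9 states remain.
P0 = {S2} | {S0,S3,S5,S6,S7,S8,S9,S10}.
Split {S0,S3,S5,S6,S7,S8,S9,S10} by δ(·,a) → {S0,S5,S6,S7,S8,S9,S10} and {S3}.
Refine {S0,S5,S6,S7,S8,S9,S10} on symbol a: members go to different blocks, giving {S5,S6,S8,S9,S10} and {S0,S7}.
On input a, block {S5,S6,S8,S9,S10} splits into {S6,S8,S9,S10} and {S5}.
Refine {S6,S8,S9,S10} on symbol b: members go to different blocks, giving {S6,S8} and {S9,S10}.
Refine {S0,S7} on symbol b: members go to different blocks, giving {S0} and {S7}.
Stable partition: {S2} | {S6,S8} | {S3} | {S0} | {S5} | {S9,S10} | {S7} — 7 equivalence classes.
State S2 belongs to the block {S2}, which has 1 states.

1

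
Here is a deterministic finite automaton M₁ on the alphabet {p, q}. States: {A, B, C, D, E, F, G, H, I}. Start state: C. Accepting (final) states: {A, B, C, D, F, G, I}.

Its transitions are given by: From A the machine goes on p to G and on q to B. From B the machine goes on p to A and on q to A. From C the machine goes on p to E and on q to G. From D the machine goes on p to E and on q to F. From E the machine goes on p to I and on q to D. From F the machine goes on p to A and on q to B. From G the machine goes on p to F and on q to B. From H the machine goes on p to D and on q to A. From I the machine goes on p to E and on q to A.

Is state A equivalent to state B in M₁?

Yes

States {H} cannot be reached from the start state, so discard them.
Start with accepting vs non-accepting: {A,B,C,D,F,G,I} | {E}.
Split {A,B,C,D,F,G,I} by δ(·,p) → {A,B,F,G} and {C,D,I}.
Stable partition: {A,B,F,G} | {E} | {C,D,I} — 3 equivalence classes.
A and B lie in the same block of the stable partition, so they are equivalent — no string distinguishes them.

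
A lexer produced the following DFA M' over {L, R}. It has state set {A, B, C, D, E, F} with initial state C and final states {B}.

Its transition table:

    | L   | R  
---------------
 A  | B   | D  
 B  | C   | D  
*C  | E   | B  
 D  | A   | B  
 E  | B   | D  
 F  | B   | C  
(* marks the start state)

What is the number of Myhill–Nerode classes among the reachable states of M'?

3

First remove the unreachable states {F}; 5 states remain.
Start with accepting vs non-accepting: {B} | {A,C,D,E}.
Refine {A,C,D,E} on symbol L: members go to different blocks, giving {A,E} and {C,D}.
The partition is now stable with 3 blocks: {B} | {A,E} | {C,D}.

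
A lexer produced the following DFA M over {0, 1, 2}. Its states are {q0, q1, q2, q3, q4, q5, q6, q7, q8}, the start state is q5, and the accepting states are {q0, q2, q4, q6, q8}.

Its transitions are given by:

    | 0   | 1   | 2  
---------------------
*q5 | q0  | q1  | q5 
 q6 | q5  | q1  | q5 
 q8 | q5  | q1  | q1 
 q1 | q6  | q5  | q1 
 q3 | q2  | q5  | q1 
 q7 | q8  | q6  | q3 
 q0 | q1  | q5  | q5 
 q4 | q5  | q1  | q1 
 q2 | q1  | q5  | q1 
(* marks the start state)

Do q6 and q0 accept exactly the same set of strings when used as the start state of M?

Reachable states from the start: {q0,q1,q5,q6}. Unreachable: {q2,q3,q4,q7,q8} — drop them.
P0 = {q0,q6} | {q1,q5}.
The partition is now stable with 2 blocks: {q0,q6} | {q1,q5}.
q6 and q0 lie in the same block of the stable partition, so they are equivalent — no string distinguishes them.

Yes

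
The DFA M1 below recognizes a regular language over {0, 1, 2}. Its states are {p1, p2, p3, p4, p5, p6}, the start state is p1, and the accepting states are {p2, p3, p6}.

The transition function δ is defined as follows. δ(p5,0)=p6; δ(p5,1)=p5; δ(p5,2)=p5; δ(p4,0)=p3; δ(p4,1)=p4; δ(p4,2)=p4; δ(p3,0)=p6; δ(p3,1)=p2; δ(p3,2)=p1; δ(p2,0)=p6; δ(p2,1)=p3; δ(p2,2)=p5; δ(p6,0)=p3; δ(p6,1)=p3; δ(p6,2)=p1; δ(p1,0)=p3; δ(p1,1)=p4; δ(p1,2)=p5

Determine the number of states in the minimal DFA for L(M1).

All states are reachable from the start state.
Start with accepting vs non-accepting: {p2,p3,p6} | {p1,p4,p5}.
No further refinement is possible. Final partition (2 blocks): {p2,p3,p6} | {p1,p4,p5}.

2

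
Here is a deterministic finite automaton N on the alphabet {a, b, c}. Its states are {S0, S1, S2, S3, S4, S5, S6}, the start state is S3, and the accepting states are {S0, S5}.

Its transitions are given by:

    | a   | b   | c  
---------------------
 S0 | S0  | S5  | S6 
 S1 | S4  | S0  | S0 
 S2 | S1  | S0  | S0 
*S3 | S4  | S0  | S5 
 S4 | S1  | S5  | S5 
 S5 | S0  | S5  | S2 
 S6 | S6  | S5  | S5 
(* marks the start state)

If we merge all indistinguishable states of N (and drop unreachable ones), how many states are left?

2

Every state is reachable, so we keep all 7.
Start with accepting vs non-accepting: {S0,S5} | {S1,S2,S3,S4,S6}.
No further refinement is possible. Final partition (2 blocks): {S0,S5} | {S1,S2,S3,S4,S6}.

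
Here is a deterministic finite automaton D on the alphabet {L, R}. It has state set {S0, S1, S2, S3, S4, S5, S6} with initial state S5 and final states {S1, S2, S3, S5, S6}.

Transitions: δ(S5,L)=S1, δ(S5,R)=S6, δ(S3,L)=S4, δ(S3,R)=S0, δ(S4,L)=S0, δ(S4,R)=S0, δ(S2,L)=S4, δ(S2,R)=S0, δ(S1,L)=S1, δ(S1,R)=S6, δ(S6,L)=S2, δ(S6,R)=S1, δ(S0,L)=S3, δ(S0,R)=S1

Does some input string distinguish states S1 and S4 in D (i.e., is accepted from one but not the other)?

P0 = {S1,S2,S3,S5,S6} | {S0,S4}.
Split {S1,S2,S3,S5,S6} by δ(·,L) → {S1,S5,S6} and {S2,S3}.
On input L, block {S1,S5,S6} splits into {S1,S5} and {S6}.
Refine {S0,S4} on symbol L: members go to different blocks, giving {S0} and {S4}.
The partition is now stable with 5 blocks: {S1,S5} | {S0} | {S2,S3} | {S6} | {S4}.
S1 and S4 end up in different blocks, so they are distinguishable. For instance, the string 'ε' is accepted from only S1.

Yes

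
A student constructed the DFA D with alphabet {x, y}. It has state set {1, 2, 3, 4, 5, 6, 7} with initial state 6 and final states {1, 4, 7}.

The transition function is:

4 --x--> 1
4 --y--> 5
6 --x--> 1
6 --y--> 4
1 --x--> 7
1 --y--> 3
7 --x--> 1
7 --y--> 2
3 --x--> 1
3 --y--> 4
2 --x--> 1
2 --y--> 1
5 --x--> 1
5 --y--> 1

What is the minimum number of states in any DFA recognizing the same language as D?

2

All states are reachable from the start state.
Start with accepting vs non-accepting: {1,4,7} | {2,3,5,6}.
Stable partition: {1,4,7} | {2,3,5,6} — 2 equivalence classes.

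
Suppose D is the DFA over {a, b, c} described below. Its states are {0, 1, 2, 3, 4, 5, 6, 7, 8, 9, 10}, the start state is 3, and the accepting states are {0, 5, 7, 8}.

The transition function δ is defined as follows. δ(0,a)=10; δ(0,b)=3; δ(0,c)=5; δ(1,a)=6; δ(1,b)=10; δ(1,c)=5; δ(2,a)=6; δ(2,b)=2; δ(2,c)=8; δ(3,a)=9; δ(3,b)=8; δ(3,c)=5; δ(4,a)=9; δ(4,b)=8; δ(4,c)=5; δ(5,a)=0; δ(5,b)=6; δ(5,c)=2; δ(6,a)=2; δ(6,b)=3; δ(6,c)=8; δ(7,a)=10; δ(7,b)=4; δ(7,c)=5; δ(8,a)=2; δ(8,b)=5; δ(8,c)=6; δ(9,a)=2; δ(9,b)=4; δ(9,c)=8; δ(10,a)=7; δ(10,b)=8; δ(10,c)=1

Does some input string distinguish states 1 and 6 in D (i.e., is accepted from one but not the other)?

All states are reachable from the start state.
Initial partition by acceptance: {0,5,7,8} | {1,2,3,4,6,9,10}.
Split {0,5,7,8} by δ(·,a) → {0,7,8} and {5}.
Split {0,7,8} by δ(·,b) → {0,7} and {8}.
On input a, block {1,2,3,4,6,9,10} splits into {1,2,3,4,6,9} and {10}.
Refine {1,2,3,4,6,9} on symbol b: members go to different blocks, giving {2,6,9} and {3,4} and {1}.
On input b, block {2,6,9} splits into {6,9} and {2}.
No further refinement is possible. Final partition (8 blocks): {0,7} | {6,9} | {5} | {8} | {10} | {3,4} | {1} | {2}.
1 and 6 end up in different blocks, so they are distinguishable. For instance, the string 'ba' is accepted from only 1.

Yes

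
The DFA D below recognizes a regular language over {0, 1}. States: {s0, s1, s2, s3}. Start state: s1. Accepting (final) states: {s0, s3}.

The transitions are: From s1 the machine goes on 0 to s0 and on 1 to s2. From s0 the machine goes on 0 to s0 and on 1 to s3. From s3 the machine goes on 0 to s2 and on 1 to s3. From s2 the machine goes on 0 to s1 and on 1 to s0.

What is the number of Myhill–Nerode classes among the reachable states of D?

Start with accepting vs non-accepting: {s0,s3} | {s1,s2}.
On input 0, block {s0,s3} splits into {s0} and {s3}.
On input 0, block {s1,s2} splits into {s1} and {s2}.
Stable partition: {s0} | {s1} | {s3} | {s2} — 4 equivalence classes.

4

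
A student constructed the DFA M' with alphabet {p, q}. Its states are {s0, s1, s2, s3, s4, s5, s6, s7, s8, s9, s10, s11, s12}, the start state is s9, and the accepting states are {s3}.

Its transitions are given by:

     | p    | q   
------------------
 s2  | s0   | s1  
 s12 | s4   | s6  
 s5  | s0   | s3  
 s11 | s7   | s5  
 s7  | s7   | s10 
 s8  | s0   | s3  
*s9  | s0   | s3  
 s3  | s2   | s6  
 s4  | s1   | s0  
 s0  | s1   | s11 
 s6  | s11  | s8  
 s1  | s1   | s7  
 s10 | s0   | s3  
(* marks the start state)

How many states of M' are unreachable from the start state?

No path from s9 leads to s4, s12; the other 11 states are all reachable.

2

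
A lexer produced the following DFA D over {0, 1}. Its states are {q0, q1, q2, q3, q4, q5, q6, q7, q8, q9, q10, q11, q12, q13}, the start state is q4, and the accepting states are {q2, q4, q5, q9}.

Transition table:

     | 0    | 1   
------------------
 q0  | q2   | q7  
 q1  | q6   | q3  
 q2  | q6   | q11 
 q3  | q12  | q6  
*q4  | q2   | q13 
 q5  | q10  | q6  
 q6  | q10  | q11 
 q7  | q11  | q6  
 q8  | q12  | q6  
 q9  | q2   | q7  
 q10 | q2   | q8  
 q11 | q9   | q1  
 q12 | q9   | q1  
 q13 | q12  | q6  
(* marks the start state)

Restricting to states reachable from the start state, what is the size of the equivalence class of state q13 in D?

States {q0,q5} cannot be reached from the start state, so discard them.
P0 = {q2,q4,q9} | {q1,q3,q6,q7,q8,q10,q11,q12,q13}.
On input 0, block {q2,q4,q9} splits into {q4,q9} and {q2}.
On input 0, block {q1,q3,q6,q7,q8,q10,q11,q12,q13} splits into {q1,q3,q6,q7,q8,q13} and {q11,q12} and {q10}.
Refine {q1,q3,q6,q7,q8,q13} on symbol 0: members go to different blocks, giving {q3,q7,q8,q13} and {q1} and {q6}.
No further refinement is possible. Final partition (7 blocks): {q4,q9} | {q3,q7,q8,q13} | {q2} | {q11,q12} | {q10} | {q1} | {q6}.
The equivalence class containing q13 is {q3,q7,q8,q13}, of size 4.

4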